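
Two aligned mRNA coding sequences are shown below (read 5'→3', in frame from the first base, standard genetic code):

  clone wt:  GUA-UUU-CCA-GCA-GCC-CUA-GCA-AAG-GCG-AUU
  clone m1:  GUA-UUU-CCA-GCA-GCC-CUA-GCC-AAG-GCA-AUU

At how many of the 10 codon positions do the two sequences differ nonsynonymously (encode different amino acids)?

0

Codon 1: GUA Val / GUA Val — identical.
Codon 2: UUU Phe / UUU Phe — identical.
Codon 3: CCA Pro / CCA Pro — identical.
Codon 4: GCA Ala / GCA Ala — identical.
Codon 5: GCC Ala / GCC Ala — identical.
Codon 6: CUA Leu / CUA Leu — identical.
Codon 7: GCA Ala / GCC Ala — synonymous.
Codon 8: AAG Lys / AAG Lys — identical.
Codon 9: GCG Ala / GCA Ala — synonymous.
Codon 10: AUU Ile / AUU Ile — identical.
Nonsynonymous differences: 0.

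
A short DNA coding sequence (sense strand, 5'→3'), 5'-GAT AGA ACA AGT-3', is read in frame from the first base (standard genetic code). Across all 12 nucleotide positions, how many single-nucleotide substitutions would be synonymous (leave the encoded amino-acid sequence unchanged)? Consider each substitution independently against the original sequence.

7

Codon 1 (GAT, Asp): 1 synonymous substitution.
Codon 2 (AGA, Arg): 2 synonymous substitutions.
Codon 3 (ACA, Thr): 3 synonymous substitutions.
Codon 4 (AGT, Ser): 1 synonymous substitution.
Total: 1 + 2 + 3 + 1 = 7.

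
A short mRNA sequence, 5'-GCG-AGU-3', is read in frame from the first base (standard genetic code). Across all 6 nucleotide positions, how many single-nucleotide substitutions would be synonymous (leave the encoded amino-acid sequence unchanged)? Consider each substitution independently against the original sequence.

4

Codon 1 (GCG, Ala): 3 synonymous substitutions.
Codon 2 (AGU, Ser): 1 synonymous substitution.
Total: 3 + 1 = 4.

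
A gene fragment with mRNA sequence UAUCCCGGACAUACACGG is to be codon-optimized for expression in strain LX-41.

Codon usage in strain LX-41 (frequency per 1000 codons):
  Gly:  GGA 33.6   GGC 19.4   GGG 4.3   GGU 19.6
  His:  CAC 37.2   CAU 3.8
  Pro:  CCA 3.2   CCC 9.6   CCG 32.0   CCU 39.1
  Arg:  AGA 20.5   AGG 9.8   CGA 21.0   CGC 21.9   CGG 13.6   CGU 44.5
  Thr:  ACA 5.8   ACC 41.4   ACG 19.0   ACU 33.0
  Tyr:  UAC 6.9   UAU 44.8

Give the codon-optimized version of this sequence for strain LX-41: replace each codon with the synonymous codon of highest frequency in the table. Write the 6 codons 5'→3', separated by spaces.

UAU CCU GGA CAC ACC CGU

Codon 1 (Tyr): best is UAU at 44.8.
Codon 2 (Pro): best is CCU at 39.1.
Codon 3 (Gly): best is GGA at 33.6.
Codon 4 (His): best is CAC at 37.2.
Codon 5 (Thr): best is ACC at 41.4.
Codon 6 (Arg): best is CGU at 44.5.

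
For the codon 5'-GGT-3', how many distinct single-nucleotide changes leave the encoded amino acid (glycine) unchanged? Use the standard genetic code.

Position 1: none → 0 synonymous.
Position 2: none → 0 synonymous.
Position 3: GGC, GGA, GGG → 3 synonymous.
Total: 0 + 0 + 3 = 3.

3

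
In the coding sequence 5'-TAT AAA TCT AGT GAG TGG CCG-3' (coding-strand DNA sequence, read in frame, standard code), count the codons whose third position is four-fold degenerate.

2

Codon 1 TAT (Tyr): third position 2-fold.
Codon 2 AAA (Lys): third position 2-fold.
Codon 3 TCT (Ser): third position 4-fold.
Codon 4 AGT (Ser): third position 2-fold.
Codon 5 GAG (Glu): third position 2-fold.
Codon 6 TGG (Trp): third position 1-fold.
Codon 7 CCG (Pro): third position 4-fold.
Four-fold degenerate third positions: 2.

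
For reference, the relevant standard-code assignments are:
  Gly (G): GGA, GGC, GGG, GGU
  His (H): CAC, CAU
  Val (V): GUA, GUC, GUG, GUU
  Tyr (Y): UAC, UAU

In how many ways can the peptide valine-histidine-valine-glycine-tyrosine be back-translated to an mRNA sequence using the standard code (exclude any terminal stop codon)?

Val: 4 codons.
His: 2 codons.
Val: 4 codons.
Gly: 4 codons.
Tyr: 2 codons.
4 × 2 × 4 × 4 × 2 = 256.

256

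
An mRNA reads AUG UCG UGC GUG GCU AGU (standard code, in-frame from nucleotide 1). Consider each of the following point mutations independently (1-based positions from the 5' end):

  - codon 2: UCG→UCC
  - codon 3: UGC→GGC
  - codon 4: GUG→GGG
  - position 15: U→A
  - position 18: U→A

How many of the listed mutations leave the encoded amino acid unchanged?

Codon 2: UCG (Ser) → UCC (Ser) — synonymous.
Codon 3: UGC (Cys) → GGC (Gly) — missense.
Codon 4: GUG (Val) → GGG (Gly) — missense.
Codon 5: GCU (Ala) → GCA (Ala) — synonymous.
Codon 6: AGU (Ser) → AGA (Arg) — missense.
Synonymous: 2 of 5.

2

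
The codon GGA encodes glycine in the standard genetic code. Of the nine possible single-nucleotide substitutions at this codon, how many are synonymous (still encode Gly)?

Position 1: none → 0 synonymous.
Position 2: none → 0 synonymous.
Position 3: GGU, GGC, GGG → 3 synonymous.
Total: 0 + 0 + 3 = 3.

3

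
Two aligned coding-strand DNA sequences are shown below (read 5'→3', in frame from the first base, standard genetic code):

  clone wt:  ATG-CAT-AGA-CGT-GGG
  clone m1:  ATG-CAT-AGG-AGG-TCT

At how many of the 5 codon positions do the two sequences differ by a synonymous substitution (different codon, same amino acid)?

2

Codon 1: ATG Met / ATG Met — identical.
Codon 2: CAT His / CAT His — identical.
Codon 3: AGA Arg / AGG Arg — synonymous.
Codon 4: CGT Arg / AGG Arg — synonymous.
Codon 5: GGG Gly / TCT Ser — nonsynonymous.
Synonymous differences: 2.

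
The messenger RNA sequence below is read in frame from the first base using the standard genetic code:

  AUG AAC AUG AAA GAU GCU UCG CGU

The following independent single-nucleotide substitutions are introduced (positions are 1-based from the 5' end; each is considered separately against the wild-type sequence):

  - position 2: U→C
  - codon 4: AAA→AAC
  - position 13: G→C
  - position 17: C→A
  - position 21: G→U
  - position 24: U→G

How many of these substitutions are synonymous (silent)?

Codon 1: AUG (Met) → ACG (Thr) — missense.
Codon 4: AAA (Lys) → AAC (Asn) — missense.
Codon 5: GAU (Asp) → CAU (His) — missense.
Codon 6: GCU (Ala) → GAU (Asp) — missense.
Codon 7: UCG (Ser) → UCU (Ser) — synonymous.
Codon 8: CGU (Arg) → CGG (Arg) — synonymous.
Synonymous: 2 of 6.

2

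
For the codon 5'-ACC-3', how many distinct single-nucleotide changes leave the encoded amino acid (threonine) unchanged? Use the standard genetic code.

3

Position 1: none → 0 synonymous.
Position 2: none → 0 synonymous.
Position 3: ACU, ACA, ACG → 3 synonymous.
Total: 0 + 0 + 3 = 3.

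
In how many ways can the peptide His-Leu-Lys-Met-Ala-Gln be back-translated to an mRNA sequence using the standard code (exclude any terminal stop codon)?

192

His: 2 codons.
Leu: 6 codons.
Lys: 2 codons.
Met: 1 codon.
Ala: 4 codons.
Gln: 2 codons.
2 × 6 × 2 × 1 × 4 × 2 = 192.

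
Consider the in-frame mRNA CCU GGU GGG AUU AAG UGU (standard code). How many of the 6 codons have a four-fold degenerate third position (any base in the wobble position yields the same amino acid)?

Codon 1 CCU (Pro): third position 4-fold.
Codon 2 GGU (Gly): third position 4-fold.
Codon 3 GGG (Gly): third position 4-fold.
Codon 4 AUU (Ile): third position 3-fold.
Codon 5 AAG (Lys): third position 2-fold.
Codon 6 UGU (Cys): third position 2-fold.
Four-fold degenerate third positions: 3.

3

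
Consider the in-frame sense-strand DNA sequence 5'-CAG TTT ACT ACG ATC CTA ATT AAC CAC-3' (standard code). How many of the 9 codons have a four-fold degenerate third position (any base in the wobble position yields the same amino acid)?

3

Codon 1 CAG (Gln): third position 2-fold.
Codon 2 TTT (Phe): third position 2-fold.
Codon 3 ACT (Thr): third position 4-fold.
Codon 4 ACG (Thr): third position 4-fold.
Codon 5 ATC (Ile): third position 3-fold.
Codon 6 CTA (Leu): third position 4-fold.
Codon 7 ATT (Ile): third position 3-fold.
Codon 8 AAC (Asn): third position 2-fold.
Codon 9 CAC (His): third position 2-fold.
Four-fold degenerate third positions: 3.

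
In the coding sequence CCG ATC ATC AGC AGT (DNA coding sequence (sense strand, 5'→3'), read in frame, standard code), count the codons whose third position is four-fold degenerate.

1

Codon 1 CCG (Pro): third position 4-fold.
Codon 2 ATC (Ile): third position 3-fold.
Codon 3 ATC (Ile): third position 3-fold.
Codon 4 AGC (Ser): third position 2-fold.
Codon 5 AGT (Ser): third position 2-fold.
Four-fold degenerate third positions: 1.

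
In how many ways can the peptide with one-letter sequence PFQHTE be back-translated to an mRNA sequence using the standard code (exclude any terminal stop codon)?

Pro: 4 codons.
Phe: 2 codons.
Gln: 2 codons.
His: 2 codons.
Thr: 4 codons.
Glu: 2 codons.
4 × 2 × 2 × 2 × 4 × 2 = 256.

256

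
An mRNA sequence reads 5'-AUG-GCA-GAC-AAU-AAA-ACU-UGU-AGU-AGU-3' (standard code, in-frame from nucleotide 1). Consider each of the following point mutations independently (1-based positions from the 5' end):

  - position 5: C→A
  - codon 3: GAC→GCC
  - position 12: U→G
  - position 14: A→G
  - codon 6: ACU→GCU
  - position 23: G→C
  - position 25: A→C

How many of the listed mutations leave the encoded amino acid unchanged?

Codon 2: GCA (Ala) → GAA (Glu) — missense.
Codon 3: GAC (Asp) → GCC (Ala) — missense.
Codon 4: AAU (Asn) → AAG (Lys) — missense.
Codon 5: AAA (Lys) → AGA (Arg) — missense.
Codon 6: ACU (Thr) → GCU (Ala) — missense.
Codon 8: AGU (Ser) → ACU (Thr) — missense.
Codon 9: AGU (Ser) → CGU (Arg) — missense.
Synonymous: 0 of 7.

0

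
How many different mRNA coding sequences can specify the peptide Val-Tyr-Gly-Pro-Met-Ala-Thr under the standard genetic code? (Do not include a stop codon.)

2048

Val: 4 codons.
Tyr: 2 codons.
Gly: 4 codons.
Pro: 4 codons.
Met: 1 codon.
Ala: 4 codons.
Thr: 4 codons.
4 × 2 × 4 × 4 × 1 × 4 × 4 = 2048.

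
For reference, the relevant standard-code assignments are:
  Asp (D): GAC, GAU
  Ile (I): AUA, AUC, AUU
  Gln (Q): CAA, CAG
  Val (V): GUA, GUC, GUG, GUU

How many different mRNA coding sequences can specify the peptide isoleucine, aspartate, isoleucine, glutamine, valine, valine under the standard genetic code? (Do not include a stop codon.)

Ile: 3 codons.
Asp: 2 codons.
Ile: 3 codons.
Gln: 2 codons.
Val: 4 codons.
Val: 4 codons.
3 × 2 × 3 × 2 × 4 × 4 = 576.

576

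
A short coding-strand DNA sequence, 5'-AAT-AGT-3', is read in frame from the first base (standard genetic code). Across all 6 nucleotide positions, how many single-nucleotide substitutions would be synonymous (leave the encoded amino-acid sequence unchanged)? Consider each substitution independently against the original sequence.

Codon 1 (AAT, Asn): 1 synonymous substitution.
Codon 2 (AGT, Ser): 1 synonymous substitution.
Total: 1 + 1 = 2.

2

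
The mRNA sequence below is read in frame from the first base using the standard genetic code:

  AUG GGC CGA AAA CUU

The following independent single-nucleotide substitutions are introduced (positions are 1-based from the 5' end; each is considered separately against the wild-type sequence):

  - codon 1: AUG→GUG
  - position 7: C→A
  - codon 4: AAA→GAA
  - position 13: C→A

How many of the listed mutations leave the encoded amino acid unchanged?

Codon 1: AUG (Met) → GUG (Val) — missense.
Codon 3: CGA (Arg) → AGA (Arg) — synonymous.
Codon 4: AAA (Lys) → GAA (Glu) — missense.
Codon 5: CUU (Leu) → AUU (Ile) — missense.
Synonymous: 1 of 4.

1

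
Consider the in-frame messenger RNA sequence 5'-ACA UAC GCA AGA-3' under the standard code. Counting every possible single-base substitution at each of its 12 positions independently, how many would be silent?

9

Codon 1 (ACA, Thr): 3 synonymous substitutions.
Codon 2 (UAC, Tyr): 1 synonymous substitution.
Codon 3 (GCA, Ala): 3 synonymous substitutions.
Codon 4 (AGA, Arg): 2 synonymous substitutions.
Total: 3 + 1 + 3 + 2 = 9.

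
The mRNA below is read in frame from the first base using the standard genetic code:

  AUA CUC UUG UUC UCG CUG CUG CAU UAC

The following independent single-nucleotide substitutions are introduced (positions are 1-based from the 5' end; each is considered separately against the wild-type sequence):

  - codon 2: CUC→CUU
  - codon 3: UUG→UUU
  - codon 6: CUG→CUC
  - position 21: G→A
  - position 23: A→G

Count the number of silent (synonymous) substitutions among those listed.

3

Codon 2: CUC (Leu) → CUU (Leu) — synonymous.
Codon 3: UUG (Leu) → UUU (Phe) — missense.
Codon 6: CUG (Leu) → CUC (Leu) — synonymous.
Codon 7: CUG (Leu) → CUA (Leu) — synonymous.
Codon 8: CAU (His) → CGU (Arg) — missense.
Synonymous: 3 of 5.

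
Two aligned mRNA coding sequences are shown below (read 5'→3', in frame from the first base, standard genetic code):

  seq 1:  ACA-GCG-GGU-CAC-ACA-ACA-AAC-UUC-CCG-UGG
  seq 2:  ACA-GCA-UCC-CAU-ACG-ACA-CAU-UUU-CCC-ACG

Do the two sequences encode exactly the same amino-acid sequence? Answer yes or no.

no

Codon 1: ACA Thr / ACA Thr — identical.
Codon 2: GCG Ala / GCA Ala — synonymous.
Codon 3: GGU Gly / UCC Ser — nonsynonymous.
Codon 4: CAC His / CAU His — synonymous.
Codon 5: ACA Thr / ACG Thr — synonymous.
Codon 6: ACA Thr / ACA Thr — identical.
Codon 7: AAC Asn / CAU His — nonsynonymous.
Codon 8: UUC Phe / UUU Phe — synonymous.
Codon 9: CCG Pro / CCC Pro — synonymous.
Codon 10: UGG Trp / ACG Thr — nonsynonymous.
Nonsynonymous differences: 3 → different protein.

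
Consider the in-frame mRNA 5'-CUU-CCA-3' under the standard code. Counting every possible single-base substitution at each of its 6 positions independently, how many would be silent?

Codon 1 (CUU, Leu): 3 synonymous substitutions.
Codon 2 (CCA, Pro): 3 synonymous substitutions.
Total: 3 + 3 = 6.

6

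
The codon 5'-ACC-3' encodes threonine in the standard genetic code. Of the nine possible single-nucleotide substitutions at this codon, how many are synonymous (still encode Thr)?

Position 1: none → 0 synonymous.
Position 2: none → 0 synonymous.
Position 3: ACT, ACA, ACG → 3 synonymous.
Total: 0 + 0 + 3 = 3.

3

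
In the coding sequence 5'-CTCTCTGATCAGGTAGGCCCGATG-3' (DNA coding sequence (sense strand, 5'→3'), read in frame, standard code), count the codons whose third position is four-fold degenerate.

5

Codon 1 CTC (Leu): third position 4-fold.
Codon 2 TCT (Ser): third position 4-fold.
Codon 3 GAT (Asp): third position 2-fold.
Codon 4 CAG (Gln): third position 2-fold.
Codon 5 GTA (Val): third position 4-fold.
Codon 6 GGC (Gly): third position 4-fold.
Codon 7 CCG (Pro): third position 4-fold.
Codon 8 ATG (Met): third position 1-fold.
Four-fold degenerate third positions: 5.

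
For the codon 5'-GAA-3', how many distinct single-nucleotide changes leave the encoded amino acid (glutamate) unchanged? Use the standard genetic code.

Position 1: none → 0 synonymous.
Position 2: none → 0 synonymous.
Position 3: GAG → 1 synonymous.
Total: 0 + 0 + 1 = 1.

1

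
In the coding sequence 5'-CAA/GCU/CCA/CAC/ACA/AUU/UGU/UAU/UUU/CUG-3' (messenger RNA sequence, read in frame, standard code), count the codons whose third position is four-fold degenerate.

Codon 1 CAA (Gln): third position 2-fold.
Codon 2 GCU (Ala): third position 4-fold.
Codon 3 CCA (Pro): third position 4-fold.
Codon 4 CAC (His): third position 2-fold.
Codon 5 ACA (Thr): third position 4-fold.
Codon 6 AUU (Ile): third position 3-fold.
Codon 7 UGU (Cys): third position 2-fold.
Codon 8 UAU (Tyr): third position 2-fold.
Codon 9 UUU (Phe): third position 2-fold.
Codon 10 CUG (Leu): third position 4-fold.
Four-fold degenerate third positions: 4.

4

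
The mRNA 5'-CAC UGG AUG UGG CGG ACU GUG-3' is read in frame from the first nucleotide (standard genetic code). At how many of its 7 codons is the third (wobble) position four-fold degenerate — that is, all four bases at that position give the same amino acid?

Codon 1 CAC (His): third position 2-fold.
Codon 2 UGG (Trp): third position 1-fold.
Codon 3 AUG (Met): third position 1-fold.
Codon 4 UGG (Trp): third position 1-fold.
Codon 5 CGG (Arg): third position 4-fold.
Codon 6 ACU (Thr): third position 4-fold.
Codon 7 GUG (Val): third position 4-fold.
Four-fold degenerate third positions: 3.

3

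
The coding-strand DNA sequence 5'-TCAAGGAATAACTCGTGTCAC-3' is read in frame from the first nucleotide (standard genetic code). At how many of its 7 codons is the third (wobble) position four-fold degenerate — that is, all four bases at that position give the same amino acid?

2

Codon 1 TCA (Ser): third position 4-fold.
Codon 2 AGG (Arg): third position 2-fold.
Codon 3 AAT (Asn): third position 2-fold.
Codon 4 AAC (Asn): third position 2-fold.
Codon 5 TCG (Ser): third position 4-fold.
Codon 6 TGT (Cys): third position 2-fold.
Codon 7 CAC (His): third position 2-fold.
Four-fold degenerate third positions: 2.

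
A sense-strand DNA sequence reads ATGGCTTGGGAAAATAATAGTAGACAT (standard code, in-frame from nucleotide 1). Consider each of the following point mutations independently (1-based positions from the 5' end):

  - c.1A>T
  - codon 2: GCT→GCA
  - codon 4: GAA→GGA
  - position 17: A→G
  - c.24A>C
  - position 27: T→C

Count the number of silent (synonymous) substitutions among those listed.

2

Codon 1: ATG (Met) → TTG (Leu) — missense.
Codon 2: GCT (Ala) → GCA (Ala) — synonymous.
Codon 4: GAA (Glu) → GGA (Gly) — missense.
Codon 6: AAT (Asn) → AGT (Ser) — missense.
Codon 8: AGA (Arg) → AGC (Ser) — missense.
Codon 9: CAT (His) → CAC (His) — synonymous.
Synonymous: 2 of 6.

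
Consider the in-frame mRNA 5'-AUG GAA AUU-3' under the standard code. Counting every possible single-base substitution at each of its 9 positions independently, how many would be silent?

Codon 1 (AUG, Met): 0 synonymous substitutions.
Codon 2 (GAA, Glu): 1 synonymous substitution.
Codon 3 (AUU, Ile): 2 synonymous substitutions.
Total: 0 + 1 + 2 = 3.

3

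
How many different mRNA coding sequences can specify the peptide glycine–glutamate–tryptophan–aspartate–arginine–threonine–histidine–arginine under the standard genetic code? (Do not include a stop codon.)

Gly: 4 codons.
Glu: 2 codons.
Trp: 1 codon.
Asp: 2 codons.
Arg: 6 codons.
Thr: 4 codons.
His: 2 codons.
Arg: 6 codons.
4 × 2 × 1 × 2 × 6 × 4 × 2 × 6 = 4608.

4608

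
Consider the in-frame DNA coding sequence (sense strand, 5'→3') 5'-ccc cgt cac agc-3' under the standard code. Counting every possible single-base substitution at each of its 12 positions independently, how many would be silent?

8

Codon 1 (CCC, Pro): 3 synonymous substitutions.
Codon 2 (CGT, Arg): 3 synonymous substitutions.
Codon 3 (CAC, His): 1 synonymous substitution.
Codon 4 (AGC, Ser): 1 synonymous substitution.
Total: 3 + 3 + 1 + 1 = 8.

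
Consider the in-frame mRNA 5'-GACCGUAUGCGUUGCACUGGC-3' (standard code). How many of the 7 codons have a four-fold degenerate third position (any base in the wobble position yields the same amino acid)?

Codon 1 GAC (Asp): third position 2-fold.
Codon 2 CGU (Arg): third position 4-fold.
Codon 3 AUG (Met): third position 1-fold.
Codon 4 CGU (Arg): third position 4-fold.
Codon 5 UGC (Cys): third position 2-fold.
Codon 6 ACU (Thr): third position 4-fold.
Codon 7 GGC (Gly): third position 4-fold.
Four-fold degenerate third positions: 4.

4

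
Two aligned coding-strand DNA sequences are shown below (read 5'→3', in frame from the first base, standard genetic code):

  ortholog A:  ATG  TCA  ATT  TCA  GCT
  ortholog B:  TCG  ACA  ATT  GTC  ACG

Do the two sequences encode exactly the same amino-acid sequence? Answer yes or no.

no

Codon 1: ATG Met / TCG Ser — nonsynonymous.
Codon 2: TCA Ser / ACA Thr — nonsynonymous.
Codon 3: ATT Ile / ATT Ile — identical.
Codon 4: TCA Ser / GTC Val — nonsynonymous.
Codon 5: GCT Ala / ACG Thr — nonsynonymous.
Nonsynonymous differences: 4 → different protein.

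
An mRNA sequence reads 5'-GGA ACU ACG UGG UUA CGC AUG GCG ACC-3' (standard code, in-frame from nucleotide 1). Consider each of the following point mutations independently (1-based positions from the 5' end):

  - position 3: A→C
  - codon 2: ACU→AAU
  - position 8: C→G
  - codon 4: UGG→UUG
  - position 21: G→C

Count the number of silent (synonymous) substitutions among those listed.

Codon 1: GGA (Gly) → GGC (Gly) — synonymous.
Codon 2: ACU (Thr) → AAU (Asn) — missense.
Codon 3: ACG (Thr) → AGG (Arg) — missense.
Codon 4: UGG (Trp) → UUG (Leu) — missense.
Codon 7: AUG (Met) → AUC (Ile) — missense.
Synonymous: 1 of 5.

1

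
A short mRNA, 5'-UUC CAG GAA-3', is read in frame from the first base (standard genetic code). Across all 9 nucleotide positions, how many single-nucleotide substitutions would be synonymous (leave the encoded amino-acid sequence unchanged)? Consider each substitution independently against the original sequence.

Codon 1 (UUC, Phe): 1 synonymous substitution.
Codon 2 (CAG, Gln): 1 synonymous substitution.
Codon 3 (GAA, Glu): 1 synonymous substitution.
Total: 1 + 1 + 1 = 3.

3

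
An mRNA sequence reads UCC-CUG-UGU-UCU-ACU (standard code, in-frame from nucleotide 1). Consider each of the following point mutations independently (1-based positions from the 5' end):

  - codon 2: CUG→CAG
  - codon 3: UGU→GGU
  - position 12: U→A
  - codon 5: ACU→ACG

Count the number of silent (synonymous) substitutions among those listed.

2

Codon 2: CUG (Leu) → CAG (Gln) — missense.
Codon 3: UGU (Cys) → GGU (Gly) — missense.
Codon 4: UCU (Ser) → UCA (Ser) — synonymous.
Codon 5: ACU (Thr) → ACG (Thr) — synonymous.
Synonymous: 2 of 4.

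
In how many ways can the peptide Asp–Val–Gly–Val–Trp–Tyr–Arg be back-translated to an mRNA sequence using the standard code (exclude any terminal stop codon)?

1536

Asp: 2 codons.
Val: 4 codons.
Gly: 4 codons.
Val: 4 codons.
Trp: 1 codon.
Tyr: 2 codons.
Arg: 6 codons.
2 × 4 × 4 × 4 × 1 × 2 × 6 = 1536.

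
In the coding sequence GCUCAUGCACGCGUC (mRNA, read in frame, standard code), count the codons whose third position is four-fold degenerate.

Codon 1 GCU (Ala): third position 4-fold.
Codon 2 CAU (His): third position 2-fold.
Codon 3 GCA (Ala): third position 4-fold.
Codon 4 CGC (Arg): third position 4-fold.
Codon 5 GUC (Val): third position 4-fold.
Four-fold degenerate third positions: 4.

4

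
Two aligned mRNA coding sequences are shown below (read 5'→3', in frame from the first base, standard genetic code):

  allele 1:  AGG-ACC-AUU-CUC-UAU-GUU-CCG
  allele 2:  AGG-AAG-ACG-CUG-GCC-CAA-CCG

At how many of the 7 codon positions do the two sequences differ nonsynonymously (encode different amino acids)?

4

Codon 1: AGG Arg / AGG Arg — identical.
Codon 2: ACC Thr / AAG Lys — nonsynonymous.
Codon 3: AUU Ile / ACG Thr — nonsynonymous.
Codon 4: CUC Leu / CUG Leu — synonymous.
Codon 5: UAU Tyr / GCC Ala — nonsynonymous.
Codon 6: GUU Val / CAA Gln — nonsynonymous.
Codon 7: CCG Pro / CCG Pro — identical.
Nonsynonymous differences: 4.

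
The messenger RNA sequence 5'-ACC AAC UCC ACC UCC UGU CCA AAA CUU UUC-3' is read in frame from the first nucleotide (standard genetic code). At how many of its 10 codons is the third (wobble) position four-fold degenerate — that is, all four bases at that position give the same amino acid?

6

Codon 1 ACC (Thr): third position 4-fold.
Codon 2 AAC (Asn): third position 2-fold.
Codon 3 UCC (Ser): third position 4-fold.
Codon 4 ACC (Thr): third position 4-fold.
Codon 5 UCC (Ser): third position 4-fold.
Codon 6 UGU (Cys): third position 2-fold.
Codon 7 CCA (Pro): third position 4-fold.
Codon 8 AAA (Lys): third position 2-fold.
Codon 9 CUU (Leu): third position 4-fold.
Codon 10 UUC (Phe): third position 2-fold.
Four-fold degenerate third positions: 6.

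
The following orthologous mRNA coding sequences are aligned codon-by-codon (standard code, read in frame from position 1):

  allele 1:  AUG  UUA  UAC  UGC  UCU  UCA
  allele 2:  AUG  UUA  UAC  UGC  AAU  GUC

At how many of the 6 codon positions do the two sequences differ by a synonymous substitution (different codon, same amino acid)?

Codon 1: AUG Met / AUG Met — identical.
Codon 2: UUA Leu / UUA Leu — identical.
Codon 3: UAC Tyr / UAC Tyr — identical.
Codon 4: UGC Cys / UGC Cys — identical.
Codon 5: UCU Ser / AAU Asn — nonsynonymous.
Codon 6: UCA Ser / GUC Val — nonsynonymous.
Synonymous differences: 0.

0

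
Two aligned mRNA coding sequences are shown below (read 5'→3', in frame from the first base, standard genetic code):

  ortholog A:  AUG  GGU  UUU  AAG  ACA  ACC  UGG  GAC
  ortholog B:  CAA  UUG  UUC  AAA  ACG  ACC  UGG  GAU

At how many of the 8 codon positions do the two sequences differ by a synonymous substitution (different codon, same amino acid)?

4

Codon 1: AUG Met / CAA Gln — nonsynonymous.
Codon 2: GGU Gly / UUG Leu — nonsynonymous.
Codon 3: UUU Phe / UUC Phe — synonymous.
Codon 4: AAG Lys / AAA Lys — synonymous.
Codon 5: ACA Thr / ACG Thr — synonymous.
Codon 6: ACC Thr / ACC Thr — identical.
Codon 7: UGG Trp / UGG Trp — identical.
Codon 8: GAC Asp / GAU Asp — synonymous.
Synonymous differences: 4.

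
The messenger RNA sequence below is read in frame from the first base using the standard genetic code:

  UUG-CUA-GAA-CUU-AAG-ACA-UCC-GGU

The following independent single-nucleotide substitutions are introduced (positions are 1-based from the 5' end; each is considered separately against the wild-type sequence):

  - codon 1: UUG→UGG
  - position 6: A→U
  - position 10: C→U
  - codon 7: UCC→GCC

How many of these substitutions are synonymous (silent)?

1

Codon 1: UUG (Leu) → UGG (Trp) — missense.
Codon 2: CUA (Leu) → CUU (Leu) — synonymous.
Codon 4: CUU (Leu) → UUU (Phe) — missense.
Codon 7: UCC (Ser) → GCC (Ala) — missense.
Synonymous: 1 of 4.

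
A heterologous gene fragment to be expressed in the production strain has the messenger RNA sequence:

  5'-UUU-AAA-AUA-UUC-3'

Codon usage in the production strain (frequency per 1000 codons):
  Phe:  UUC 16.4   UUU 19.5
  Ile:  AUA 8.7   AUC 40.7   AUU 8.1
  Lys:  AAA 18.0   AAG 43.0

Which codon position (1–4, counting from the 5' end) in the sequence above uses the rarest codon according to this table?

Codon 1 UUU (Phe): 19.5 per 1000.
Codon 2 AAA (Lys): 18.0 per 1000.
Codon 3 AUA (Ile): 8.7 per 1000.
Codon 4 UUC (Phe): 16.4 per 1000.
Lowest frequency is 8.7 at codon 3.

3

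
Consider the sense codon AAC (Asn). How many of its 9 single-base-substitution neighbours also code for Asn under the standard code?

1

Position 1: none → 0 synonymous.
Position 2: none → 0 synonymous.
Position 3: AAT → 1 synonymous.
Total: 0 + 0 + 1 = 1.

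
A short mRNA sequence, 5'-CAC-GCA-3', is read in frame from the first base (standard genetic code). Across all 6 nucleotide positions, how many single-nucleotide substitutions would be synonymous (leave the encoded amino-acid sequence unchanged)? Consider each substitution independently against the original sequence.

4

Codon 1 (CAC, His): 1 synonymous substitution.
Codon 2 (GCA, Ala): 3 synonymous substitutions.
Total: 1 + 3 = 4.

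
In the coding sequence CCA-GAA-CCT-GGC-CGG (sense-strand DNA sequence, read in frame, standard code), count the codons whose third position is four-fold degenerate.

Codon 1 CCA (Pro): third position 4-fold.
Codon 2 GAA (Glu): third position 2-fold.
Codon 3 CCT (Pro): third position 4-fold.
Codon 4 GGC (Gly): third position 4-fold.
Codon 5 CGG (Arg): third position 4-fold.
Four-fold degenerate third positions: 4.

4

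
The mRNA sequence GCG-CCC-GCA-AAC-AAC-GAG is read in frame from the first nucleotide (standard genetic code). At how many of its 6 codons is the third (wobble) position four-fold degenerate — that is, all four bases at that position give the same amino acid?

Codon 1 GCG (Ala): third position 4-fold.
Codon 2 CCC (Pro): third position 4-fold.
Codon 3 GCA (Ala): third position 4-fold.
Codon 4 AAC (Asn): third position 2-fold.
Codon 5 AAC (Asn): third position 2-fold.
Codon 6 GAG (Glu): third position 2-fold.
Four-fold degenerate third positions: 3.

3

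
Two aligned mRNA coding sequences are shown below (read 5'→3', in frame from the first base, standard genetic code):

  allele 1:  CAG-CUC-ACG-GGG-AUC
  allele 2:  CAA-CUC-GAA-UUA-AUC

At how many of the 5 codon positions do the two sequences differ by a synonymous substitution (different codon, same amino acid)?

1

Codon 1: CAG Gln / CAA Gln — synonymous.
Codon 2: CUC Leu / CUC Leu — identical.
Codon 3: ACG Thr / GAA Glu — nonsynonymous.
Codon 4: GGG Gly / UUA Leu — nonsynonymous.
Codon 5: AUC Ile / AUC Ile — identical.
Synonymous differences: 1.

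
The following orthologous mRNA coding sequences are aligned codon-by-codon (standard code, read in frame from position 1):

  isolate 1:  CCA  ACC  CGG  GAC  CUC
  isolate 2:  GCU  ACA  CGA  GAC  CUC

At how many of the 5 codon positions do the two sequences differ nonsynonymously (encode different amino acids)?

1

Codon 1: CCA Pro / GCU Ala — nonsynonymous.
Codon 2: ACC Thr / ACA Thr — synonymous.
Codon 3: CGG Arg / CGA Arg — synonymous.
Codon 4: GAC Asp / GAC Asp — identical.
Codon 5: CUC Leu / CUC Leu — identical.
Nonsynonymous differences: 1.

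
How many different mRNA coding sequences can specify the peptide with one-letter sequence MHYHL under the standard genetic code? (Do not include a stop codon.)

Met: 1 codon.
His: 2 codons.
Tyr: 2 codons.
His: 2 codons.
Leu: 6 codons.
1 × 2 × 2 × 2 × 6 = 48.

48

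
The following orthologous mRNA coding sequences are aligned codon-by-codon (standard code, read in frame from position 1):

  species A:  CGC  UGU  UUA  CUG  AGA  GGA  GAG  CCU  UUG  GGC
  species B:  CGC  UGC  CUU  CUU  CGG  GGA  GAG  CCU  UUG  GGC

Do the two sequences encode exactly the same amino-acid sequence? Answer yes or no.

Codon 1: CGC Arg / CGC Arg — identical.
Codon 2: UGU Cys / UGC Cys — synonymous.
Codon 3: UUA Leu / CUU Leu — synonymous.
Codon 4: CUG Leu / CUU Leu — synonymous.
Codon 5: AGA Arg / CGG Arg — synonymous.
Codon 6: GGA Gly / GGA Gly — identical.
Codon 7: GAG Glu / GAG Glu — identical.
Codon 8: CCU Pro / CCU Pro — identical.
Codon 9: UUG Leu / UUG Leu — identical.
Codon 10: GGC Gly / GGC Gly — identical.
Nonsynonymous differences: 0 → same protein.

yes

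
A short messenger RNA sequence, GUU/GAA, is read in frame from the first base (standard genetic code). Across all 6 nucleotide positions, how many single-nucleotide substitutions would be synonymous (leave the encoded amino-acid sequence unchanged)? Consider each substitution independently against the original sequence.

4

Codon 1 (GUU, Val): 3 synonymous substitutions.
Codon 2 (GAA, Glu): 1 synonymous substitution.
Total: 3 + 1 = 4.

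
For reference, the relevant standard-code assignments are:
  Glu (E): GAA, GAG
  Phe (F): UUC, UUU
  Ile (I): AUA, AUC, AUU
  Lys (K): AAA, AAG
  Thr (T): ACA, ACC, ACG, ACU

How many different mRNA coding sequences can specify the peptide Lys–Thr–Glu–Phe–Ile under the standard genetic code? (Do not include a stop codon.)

96

Lys: 2 codons.
Thr: 4 codons.
Glu: 2 codons.
Phe: 2 codons.
Ile: 3 codons.
2 × 4 × 2 × 2 × 3 = 96.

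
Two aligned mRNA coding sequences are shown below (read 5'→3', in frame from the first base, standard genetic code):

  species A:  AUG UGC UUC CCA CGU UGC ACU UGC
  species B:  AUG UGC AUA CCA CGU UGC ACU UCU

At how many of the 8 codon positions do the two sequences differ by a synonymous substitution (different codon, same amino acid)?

0

Codon 1: AUG Met / AUG Met — identical.
Codon 2: UGC Cys / UGC Cys — identical.
Codon 3: UUC Phe / AUA Ile — nonsynonymous.
Codon 4: CCA Pro / CCA Pro — identical.
Codon 5: CGU Arg / CGU Arg — identical.
Codon 6: UGC Cys / UGC Cys — identical.
Codon 7: ACU Thr / ACU Thr — identical.
Codon 8: UGC Cys / UCU Ser — nonsynonymous.
Synonymous differences: 0.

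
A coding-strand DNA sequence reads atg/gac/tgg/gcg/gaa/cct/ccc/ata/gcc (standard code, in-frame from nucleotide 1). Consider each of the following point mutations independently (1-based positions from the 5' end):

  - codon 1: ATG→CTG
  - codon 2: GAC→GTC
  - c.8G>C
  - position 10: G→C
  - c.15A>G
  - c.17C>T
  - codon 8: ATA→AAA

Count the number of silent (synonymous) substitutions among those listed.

Codon 1: ATG (Met) → CTG (Leu) — missense.
Codon 2: GAC (Asp) → GTC (Val) — missense.
Codon 3: TGG (Trp) → TCG (Ser) — missense.
Codon 4: GCG (Ala) → CCG (Pro) — missense.
Codon 5: GAA (Glu) → GAG (Glu) — synonymous.
Codon 6: CCT (Pro) → CTT (Leu) — missense.
Codon 8: ATA (Ile) → AAA (Lys) — missense.
Synonymous: 1 of 7.

1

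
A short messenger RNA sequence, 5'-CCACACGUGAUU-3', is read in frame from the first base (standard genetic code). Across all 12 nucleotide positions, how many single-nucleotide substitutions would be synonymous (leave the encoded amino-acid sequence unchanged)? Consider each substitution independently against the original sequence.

Codon 1 (CCA, Pro): 3 synonymous substitutions.
Codon 2 (CAC, His): 1 synonymous substitution.
Codon 3 (GUG, Val): 3 synonymous substitutions.
Codon 4 (AUU, Ile): 2 synonymous substitutions.
Total: 3 + 1 + 3 + 2 = 9.

9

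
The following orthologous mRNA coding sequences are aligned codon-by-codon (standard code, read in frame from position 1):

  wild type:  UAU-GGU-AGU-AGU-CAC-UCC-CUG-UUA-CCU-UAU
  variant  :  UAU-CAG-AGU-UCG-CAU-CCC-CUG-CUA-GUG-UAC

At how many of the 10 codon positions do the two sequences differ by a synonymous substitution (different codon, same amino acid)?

Codon 1: UAU Tyr / UAU Tyr — identical.
Codon 2: GGU Gly / CAG Gln — nonsynonymous.
Codon 3: AGU Ser / AGU Ser — identical.
Codon 4: AGU Ser / UCG Ser — synonymous.
Codon 5: CAC His / CAU His — synonymous.
Codon 6: UCC Ser / CCC Pro — nonsynonymous.
Codon 7: CUG Leu / CUG Leu — identical.
Codon 8: UUA Leu / CUA Leu — synonymous.
Codon 9: CCU Pro / GUG Val — nonsynonymous.
Codon 10: UAU Tyr / UAC Tyr — synonymous.
Synonymous differences: 4.

4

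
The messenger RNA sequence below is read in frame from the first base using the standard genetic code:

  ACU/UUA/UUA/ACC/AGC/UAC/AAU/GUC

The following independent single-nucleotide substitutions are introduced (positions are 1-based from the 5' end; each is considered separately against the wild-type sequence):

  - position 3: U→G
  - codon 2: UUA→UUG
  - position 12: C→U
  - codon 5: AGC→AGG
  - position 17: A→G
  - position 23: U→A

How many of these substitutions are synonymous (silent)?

3

Codon 1: ACU (Thr) → ACG (Thr) — synonymous.
Codon 2: UUA (Leu) → UUG (Leu) — synonymous.
Codon 4: ACC (Thr) → ACU (Thr) — synonymous.
Codon 5: AGC (Ser) → AGG (Arg) — missense.
Codon 6: UAC (Tyr) → UGC (Cys) — missense.
Codon 8: GUC (Val) → GAC (Asp) — missense.
Synonymous: 3 of 6.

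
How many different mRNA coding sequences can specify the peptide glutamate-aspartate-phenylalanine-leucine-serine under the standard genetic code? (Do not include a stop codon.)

288

Glu: 2 codons.
Asp: 2 codons.
Phe: 2 codons.
Leu: 6 codons.
Ser: 6 codons.
2 × 2 × 2 × 6 × 6 = 288.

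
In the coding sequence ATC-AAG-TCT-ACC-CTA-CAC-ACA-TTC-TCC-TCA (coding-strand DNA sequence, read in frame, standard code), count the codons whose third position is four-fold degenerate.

6

Codon 1 ATC (Ile): third position 3-fold.
Codon 2 AAG (Lys): third position 2-fold.
Codon 3 TCT (Ser): third position 4-fold.
Codon 4 ACC (Thr): third position 4-fold.
Codon 5 CTA (Leu): third position 4-fold.
Codon 6 CAC (His): third position 2-fold.
Codon 7 ACA (Thr): third position 4-fold.
Codon 8 TTC (Phe): third position 2-fold.
Codon 9 TCC (Ser): third position 4-fold.
Codon 10 TCA (Ser): third position 4-fold.
Four-fold degenerate third positions: 6.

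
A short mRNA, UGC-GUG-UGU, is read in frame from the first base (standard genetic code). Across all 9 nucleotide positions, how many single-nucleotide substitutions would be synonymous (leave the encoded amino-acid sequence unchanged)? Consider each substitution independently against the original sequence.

5

Codon 1 (UGC, Cys): 1 synonymous substitution.
Codon 2 (GUG, Val): 3 synonymous substitutions.
Codon 3 (UGU, Cys): 1 synonymous substitution.
Total: 1 + 3 + 1 = 5.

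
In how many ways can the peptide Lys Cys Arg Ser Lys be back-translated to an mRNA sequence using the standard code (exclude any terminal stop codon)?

Lys: 2 codons.
Cys: 2 codons.
Arg: 6 codons.
Ser: 6 codons.
Lys: 2 codons.
2 × 2 × 6 × 6 × 2 = 288.

288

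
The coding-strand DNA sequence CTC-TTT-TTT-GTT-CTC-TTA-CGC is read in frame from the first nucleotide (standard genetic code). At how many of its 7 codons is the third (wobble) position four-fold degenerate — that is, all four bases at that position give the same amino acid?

4

Codon 1 CTC (Leu): third position 4-fold.
Codon 2 TTT (Phe): third position 2-fold.
Codon 3 TTT (Phe): third position 2-fold.
Codon 4 GTT (Val): third position 4-fold.
Codon 5 CTC (Leu): third position 4-fold.
Codon 6 TTA (Leu): third position 2-fold.
Codon 7 CGC (Arg): third position 4-fold.
Four-fold degenerate third positions: 4.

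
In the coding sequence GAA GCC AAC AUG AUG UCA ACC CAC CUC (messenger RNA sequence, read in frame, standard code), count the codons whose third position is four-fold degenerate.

Codon 1 GAA (Glu): third position 2-fold.
Codon 2 GCC (Ala): third position 4-fold.
Codon 3 AAC (Asn): third position 2-fold.
Codon 4 AUG (Met): third position 1-fold.
Codon 5 AUG (Met): third position 1-fold.
Codon 6 UCA (Ser): third position 4-fold.
Codon 7 ACC (Thr): third position 4-fold.
Codon 8 CAC (His): third position 2-fold.
Codon 9 CUC (Leu): third position 4-fold.
Four-fold degenerate third positions: 4.

4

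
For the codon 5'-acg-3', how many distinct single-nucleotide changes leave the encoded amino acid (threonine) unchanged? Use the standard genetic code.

Position 1: none → 0 synonymous.
Position 2: none → 0 synonymous.
Position 3: ACU, ACC, ACA → 3 synonymous.
Total: 0 + 0 + 3 = 3.

3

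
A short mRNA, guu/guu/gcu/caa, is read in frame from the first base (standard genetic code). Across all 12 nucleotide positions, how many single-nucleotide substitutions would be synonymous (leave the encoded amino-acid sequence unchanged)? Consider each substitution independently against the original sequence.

10

Codon 1 (GUU, Val): 3 synonymous substitutions.
Codon 2 (GUU, Val): 3 synonymous substitutions.
Codon 3 (GCU, Ala): 3 synonymous substitutions.
Codon 4 (CAA, Gln): 1 synonymous substitution.
Total: 3 + 3 + 3 + 1 = 10.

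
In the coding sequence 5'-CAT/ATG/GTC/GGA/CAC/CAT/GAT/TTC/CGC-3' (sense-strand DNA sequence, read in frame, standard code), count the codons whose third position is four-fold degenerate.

Codon 1 CAT (His): third position 2-fold.
Codon 2 ATG (Met): third position 1-fold.
Codon 3 GTC (Val): third position 4-fold.
Codon 4 GGA (Gly): third position 4-fold.
Codon 5 CAC (His): third position 2-fold.
Codon 6 CAT (His): third position 2-fold.
Codon 7 GAT (Asp): third position 2-fold.
Codon 8 TTC (Phe): third position 2-fold.
Codon 9 CGC (Arg): third position 4-fold.
Four-fold degenerate third positions: 3.

3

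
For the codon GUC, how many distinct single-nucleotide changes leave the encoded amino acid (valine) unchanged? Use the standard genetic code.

3

Position 1: none → 0 synonymous.
Position 2: none → 0 synonymous.
Position 3: GUU, GUA, GUG → 3 synonymous.
Total: 0 + 0 + 3 = 3.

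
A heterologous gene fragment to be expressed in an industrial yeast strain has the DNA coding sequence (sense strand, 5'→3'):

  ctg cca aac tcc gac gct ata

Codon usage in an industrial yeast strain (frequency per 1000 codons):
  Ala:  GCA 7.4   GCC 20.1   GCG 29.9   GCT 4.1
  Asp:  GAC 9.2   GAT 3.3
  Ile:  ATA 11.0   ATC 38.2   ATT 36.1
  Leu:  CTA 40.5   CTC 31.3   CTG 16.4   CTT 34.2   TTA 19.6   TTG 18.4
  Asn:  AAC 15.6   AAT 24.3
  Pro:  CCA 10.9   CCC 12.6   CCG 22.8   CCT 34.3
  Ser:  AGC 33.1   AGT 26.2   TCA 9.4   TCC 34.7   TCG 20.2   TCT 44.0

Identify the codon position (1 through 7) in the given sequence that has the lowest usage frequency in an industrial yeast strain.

Codon 1 CTG (Leu): 16.4 per 1000.
Codon 2 CCA (Pro): 10.9 per 1000.
Codon 3 AAC (Asn): 15.6 per 1000.
Codon 4 TCC (Ser): 34.7 per 1000.
Codon 5 GAC (Asp): 9.2 per 1000.
Codon 6 GCT (Ala): 4.1 per 1000.
Codon 7 ATA (Ile): 11.0 per 1000.
Lowest frequency is 4.1 at codon 6.

6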